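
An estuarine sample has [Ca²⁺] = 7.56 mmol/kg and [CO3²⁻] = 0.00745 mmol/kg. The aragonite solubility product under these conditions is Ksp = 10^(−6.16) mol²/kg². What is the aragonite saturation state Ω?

Ksp = 10^(−6.16) = 6.918×10^-7
Ω = [Ca²⁺][CO3²⁻]/Ksp = (7.56×10^-3)(0.00745×10^-3) / 6.918×10^-7 = 0.0814

Ω = 0.0814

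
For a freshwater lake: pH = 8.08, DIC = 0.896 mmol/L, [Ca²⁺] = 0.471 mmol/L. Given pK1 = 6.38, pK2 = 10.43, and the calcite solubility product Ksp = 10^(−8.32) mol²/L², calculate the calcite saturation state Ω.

Ω = 0.384

α₂ = 1 / (1 + [H⁺]/K2 + [H⁺]²/(K1K2)) = 1 / (1 + 10^+2.35 + 10^+0.65)
   = 1 / (1 + 223.87 + 4.4668) = 1/229.34 = 0.004360
[CO3²⁻] = α₂ × DIC = 0.004360 × 0.896 = 0.003907 mmol/L = 3.907 μmol/L
Ksp = 10^(−8.32) = 4.786×10^-9
Ω = [Ca²⁺][CO3²⁻]/Ksp = (0.471×10^-3)(3.907×10^-6) / 4.786×10^-9 = 0.384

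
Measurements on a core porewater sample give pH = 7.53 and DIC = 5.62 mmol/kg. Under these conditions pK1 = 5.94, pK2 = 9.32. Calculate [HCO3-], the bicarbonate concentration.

α₁ = 1 / (1 + [H⁺]/K1 + K2/[H⁺]) = 1 / (1 + 10^-1.59 + 10^-1.79)
   = 1 / (1 + 0.025704 + 0.016218) = 1/1.0419 = 0.9598
[HCO3⁻] = α₁ × DIC = 0.9598 × 5.62 = 5.39 mmol/kg

[HCO3⁻] = 5.39 mmol/kg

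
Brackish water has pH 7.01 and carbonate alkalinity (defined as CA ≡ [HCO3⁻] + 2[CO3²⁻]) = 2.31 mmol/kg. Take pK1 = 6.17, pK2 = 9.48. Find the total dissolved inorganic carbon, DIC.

DIC = 2.63 mmol/kg

CA = [HCO3⁻] + 2[CO3²⁻] = (α₁ + 2α₂)·DIC
At pH 7.01: [H⁺]/K1 = 10^-0.84 = 0.14454, K2/[H⁺] = 10^-2.47 = 0.0033884
α₁ = 1/(1 + 0.14454 + 0.0033884) = 1/1.1479 = 0.8711; α₂ = α₁·K2/[H⁺] = 0.002952
α₁ + 2α₂ = 0.8770
DIC = CA / (α₁ + 2α₂) = 2.31 / 0.8770 = 2.63 mmol/kg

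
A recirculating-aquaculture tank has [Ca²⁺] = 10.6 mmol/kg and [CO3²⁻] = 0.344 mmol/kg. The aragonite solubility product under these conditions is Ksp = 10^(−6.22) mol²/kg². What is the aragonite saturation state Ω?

Ω = 6.05

Ksp = 10^(−6.22) = 6.026×10^-7
Ω = [Ca²⁺][CO3²⁻]/Ksp = (10.6×10^-3)(0.344×10^-3) / 6.026×10^-7 = 6.05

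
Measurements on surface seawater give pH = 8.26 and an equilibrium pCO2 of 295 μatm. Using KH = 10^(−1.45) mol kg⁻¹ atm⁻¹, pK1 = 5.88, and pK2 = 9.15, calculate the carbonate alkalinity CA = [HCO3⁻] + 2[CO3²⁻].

[CO2*] = KH · pCO2 = 10^(−1.45) × 295×10^-6 = 1.047×10^-5 mol/kg
α₀ = 1/(1 + K1/[H⁺] + K1K2/[H⁺]²) = 1/(1 + 10^+2.38 + 10^+1.49) = 0.003679
DIC = [CO2*]/α₀ = 1.047×10^-5 / 0.003679 = 2.845 mmol/kg
CA = (α₁ + 2α₂)·DIC = (0.8826 + 2×0.1137) × 2.845 = 3.16 mmol/kg

CA = 3.16 mmol/kg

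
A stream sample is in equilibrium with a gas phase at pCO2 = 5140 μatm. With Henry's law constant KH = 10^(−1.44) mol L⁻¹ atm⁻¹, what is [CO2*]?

[CO2*] = 187 μmol/L

KH = 10^(−1.44) = 3.631×10^-2 mol L⁻¹ atm⁻¹
[CO2*] = KH · pCO2 = 3.631×10^-2 × 5140×10^-6 atm = 1.87×10^-4 mol/L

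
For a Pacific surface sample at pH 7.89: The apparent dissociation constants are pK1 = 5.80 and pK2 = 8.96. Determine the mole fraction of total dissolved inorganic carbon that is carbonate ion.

α₂ = 0.0779

α₂ = 1 / (1 + [H⁺]/K2 + [H⁺]²/(K1K2)) = 1 / (1 + 10^+1.07 + 10^-1.02)
   = 1 / (1 + 11.749 + 0.095499) = 1/12.844 = 0.07785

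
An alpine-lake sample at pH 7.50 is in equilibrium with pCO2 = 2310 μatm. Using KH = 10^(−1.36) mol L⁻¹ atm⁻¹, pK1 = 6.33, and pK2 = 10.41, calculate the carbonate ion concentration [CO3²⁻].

[CO3²⁻] = 1.83 μmol/L

[CO2*] = KH · pCO2 = 10^(−1.36) × 2310×10^-6 = 1.008×10^-4 mol/L
α₀ = 1/(1 + K1/[H⁺] + K1K2/[H⁺]²) = 1/(1 + 10^+1.17 + 10^-1.74) = 0.06325
DIC = [CO2*]/α₀ = 1.008×10^-4 / 0.06325 = 1.594 mmol/L
[CO3²⁻] = α₂·DIC; α₂ = 0.001151, so [CO3²⁻] = 0.001151 × 1.594 = 0.00183 mmol/L = 1.83 μmol/L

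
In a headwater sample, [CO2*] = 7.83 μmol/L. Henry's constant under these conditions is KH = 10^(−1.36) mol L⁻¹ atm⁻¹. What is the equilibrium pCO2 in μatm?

KH = 10^(−1.36) = 4.365×10^-2 mol L⁻¹ atm⁻¹
pCO2 = [CO2*]/KH = 7.83×10^-6 / 4.365×10^-2 = 1.79×10^-4 atm = 179 μatm

pCO2 = 179 μatm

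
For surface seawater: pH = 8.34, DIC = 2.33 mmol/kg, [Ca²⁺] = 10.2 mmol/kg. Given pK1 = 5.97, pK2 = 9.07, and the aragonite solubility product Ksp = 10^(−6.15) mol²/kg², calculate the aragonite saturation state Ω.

α₂ = 1 / (1 + [H⁺]/K2 + [H⁺]²/(K1K2)) = 1 / (1 + 10^+0.73 + 10^-1.64)
   = 1 / (1 + 5.3703 + 0.022909) = 1/6.3932 = 0.1564
[CO3²⁻] = α₂ × DIC = 0.1564 × 2.33 = 0.3644 mmol/kg
Ksp = 10^(−6.15) = 7.079×10^-7
Ω = [Ca²⁺][CO3²⁻]/Ksp = (10.2×10^-3)(3.644×10^-4) / 7.079×10^-7 = 5.25

Ω = 5.25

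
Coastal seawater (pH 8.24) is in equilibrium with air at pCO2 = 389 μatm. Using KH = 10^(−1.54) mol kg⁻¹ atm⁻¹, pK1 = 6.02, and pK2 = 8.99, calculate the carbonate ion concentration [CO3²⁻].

[CO2*] = KH · pCO2 = 10^(−1.54) × 389×10^-6 = 1.122×10^-5 mol/kg
α₀ = 1/(1 + K1/[H⁺] + K1K2/[H⁺]²) = 1/(1 + 10^+2.22 + 10^+1.47) = 0.005090
DIC = [CO2*]/α₀ = 1.122×10^-5 / 0.005090 = 2.204 mmol/kg
[CO3²⁻] = α₂·DIC; α₂ = 0.1502, so [CO3²⁻] = 0.1502 × 2.204 = 0.331 mmol/kg

[CO3²⁻] = 0.331 mmol/kg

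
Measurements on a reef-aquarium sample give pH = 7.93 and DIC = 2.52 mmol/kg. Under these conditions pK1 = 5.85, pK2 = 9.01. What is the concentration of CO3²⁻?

α₂ = 1 / (1 + [H⁺]/K2 + [H⁺]²/(K1K2)) = 1 / (1 + 10^+1.08 + 10^-1.00)
   = 1 / (1 + 12.023 + 0.10000) = 1/13.123 = 0.07620
[CO3²⁻] = α₂ × DIC = 0.07620 × 2.52 = 0.192 mmol/kg

[CO3²⁻] = 0.192 mmol/kg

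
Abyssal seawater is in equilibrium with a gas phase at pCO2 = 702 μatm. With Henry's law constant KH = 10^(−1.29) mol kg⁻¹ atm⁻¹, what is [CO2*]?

KH = 10^(−1.29) = 5.129×10^-2 mol kg⁻¹ atm⁻¹
[CO2*] = KH · pCO2 = 5.129×10^-2 × 702×10^-6 atm = 3.60×10^-5 mol/kg

[CO2*] = 36.0 μmol/kg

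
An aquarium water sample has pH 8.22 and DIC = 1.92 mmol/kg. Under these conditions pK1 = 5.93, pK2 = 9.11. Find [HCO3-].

[HCO3⁻] = 1.69 mmol/kg

α₁ = 1 / (1 + [H⁺]/K1 + K2/[H⁺]) = 1 / (1 + 10^-2.29 + 10^-0.89)
   = 1 / (1 + 0.0051286 + 0.12882) = 1/1.1340 = 0.8819
[HCO3⁻] = α₁ × DIC = 0.8819 × 1.92 = 1.69 mmol/kg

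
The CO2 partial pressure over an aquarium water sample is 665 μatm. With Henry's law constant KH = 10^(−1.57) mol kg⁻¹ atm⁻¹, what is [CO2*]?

KH = 10^(−1.57) = 2.692×10^-2 mol kg⁻¹ atm⁻¹
[CO2*] = KH · pCO2 = 2.692×10^-2 × 665×10^-6 atm = 1.79×10^-5 mol/kg

[CO2*] = 17.9 μmol/kg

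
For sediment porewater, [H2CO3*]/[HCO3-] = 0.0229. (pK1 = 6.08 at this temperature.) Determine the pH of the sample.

From K1 = [H⁺][HCO3-]/[H2CO3*]:  pH = pK1 − log₁₀([H2CO3*]/[HCO3-])
log₁₀(0.0229) = -1.640
pH = 6.08 − (-1.640) = 7.72

pH = 7.72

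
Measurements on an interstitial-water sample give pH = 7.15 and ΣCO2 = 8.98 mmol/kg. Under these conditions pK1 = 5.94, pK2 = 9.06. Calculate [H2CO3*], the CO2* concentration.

α₀ = 1 / (1 + K1/[H⁺] + K1K2/[H⁺]²) = 1 / (1 + 10^+1.21 + 10^-0.70)
   = 1 / (1 + 16.218 + 0.19953) = 1/17.418 = 0.05741
[CO2*] = α₀ × DIC = 0.05741 × 8.98 = 0.516 mmol/kg

[CO2*] = 0.516 mmol/kg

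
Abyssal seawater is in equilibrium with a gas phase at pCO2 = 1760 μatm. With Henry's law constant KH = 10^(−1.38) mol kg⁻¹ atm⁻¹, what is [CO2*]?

KH = 10^(−1.38) = 4.169×10^-2 mol kg⁻¹ atm⁻¹
[CO2*] = KH · pCO2 = 4.169×10^-2 × 1760×10^-6 atm = 7.34×10^-5 mol/kg

[CO2*] = 73.4 μmol/kg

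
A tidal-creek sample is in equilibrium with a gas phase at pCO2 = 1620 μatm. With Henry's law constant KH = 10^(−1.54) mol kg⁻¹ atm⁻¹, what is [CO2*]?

[CO2*] = 46.7 μmol/kg

KH = 10^(−1.54) = 2.884×10^-2 mol kg⁻¹ atm⁻¹
[CO2*] = KH · pCO2 = 2.884×10^-2 × 1620×10^-6 atm = 4.67×10^-5 mol/kg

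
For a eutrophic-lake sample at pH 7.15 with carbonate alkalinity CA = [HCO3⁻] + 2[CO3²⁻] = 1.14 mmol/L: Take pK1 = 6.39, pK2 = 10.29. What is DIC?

CA = [HCO3⁻] + 2[CO3²⁻] = (α₁ + 2α₂)·DIC
At pH 7.15: [H⁺]/K1 = 10^-0.76 = 0.17378, K2/[H⁺] = 10^-3.14 = 0.00072444
α₁ = 1/(1 + 0.17378 + 0.00072444) = 1/1.1745 = 0.8514; α₂ = α₁·K2/[H⁺] = 0.0006168
α₁ + 2α₂ = 0.8527
DIC = CA / (α₁ + 2α₂) = 1.14 / 0.8527 = 1.34 mmol/L

DIC = 1.34 mmol/L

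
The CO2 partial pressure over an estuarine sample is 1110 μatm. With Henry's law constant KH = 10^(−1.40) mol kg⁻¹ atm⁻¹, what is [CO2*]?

KH = 10^(−1.40) = 3.981×10^-2 mol kg⁻¹ atm⁻¹
[CO2*] = KH · pCO2 = 3.981×10^-2 × 1110×10^-6 atm = 4.42×10^-5 mol/kg

[CO2*] = 44.2 μmol/kg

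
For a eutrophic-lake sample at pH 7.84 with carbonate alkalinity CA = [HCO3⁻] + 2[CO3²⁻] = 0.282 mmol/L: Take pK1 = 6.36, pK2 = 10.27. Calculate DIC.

CA = [HCO3⁻] + 2[CO3²⁻] = (α₁ + 2α₂)·DIC
At pH 7.84: [H⁺]/K1 = 10^-1.48 = 0.033113, K2/[H⁺] = 10^-2.43 = 0.0037154
α₁ = 1/(1 + 0.033113 + 0.0037154) = 1/1.0368 = 0.9645; α₂ = α₁·K2/[H⁺] = 0.003583
α₁ + 2α₂ = 0.9716
DIC = CA / (α₁ + 2α₂) = 0.282 / 0.9716 = 0.290 mmol/L

DIC = 0.290 mmol/L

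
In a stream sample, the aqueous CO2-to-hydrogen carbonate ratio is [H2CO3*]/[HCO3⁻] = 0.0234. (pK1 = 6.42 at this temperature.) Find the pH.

pH = 8.05

From K1 = [H⁺][HCO3⁻]/[H2CO3*]:  pH = pK1 − log₁₀([H2CO3*]/[HCO3⁻])
log₁₀(0.0234) = -1.631
pH = 6.42 − (-1.631) = 8.05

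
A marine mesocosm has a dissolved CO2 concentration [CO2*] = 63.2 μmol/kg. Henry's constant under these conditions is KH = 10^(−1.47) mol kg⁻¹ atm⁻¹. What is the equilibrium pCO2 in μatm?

pCO2 = 1870 μatm

KH = 10^(−1.47) = 3.388×10^-2 mol kg⁻¹ atm⁻¹
pCO2 = [CO2*]/KH = 63.2×10^-6 / 3.388×10^-2 = 1.87×10^-3 atm = 1870 μatm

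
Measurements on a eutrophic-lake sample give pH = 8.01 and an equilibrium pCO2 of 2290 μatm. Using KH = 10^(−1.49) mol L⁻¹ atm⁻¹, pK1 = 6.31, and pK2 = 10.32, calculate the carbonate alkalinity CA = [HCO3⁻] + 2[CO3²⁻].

[CO2*] = KH · pCO2 = 10^(−1.49) × 2290×10^-6 = 7.410×10^-5 mol/L
α₀ = 1/(1 + K1/[H⁺] + K1K2/[H⁺]²) = 1/(1 + 10^+1.70 + 10^-0.61) = 0.01947
DIC = [CO2*]/α₀ = 7.410×10^-5 / 0.01947 = 3.806 mmol/L
CA = (α₁ + 2α₂)·DIC = (0.9758 + 2×0.004779) × 3.806 = 3.75 mmol/L

CA = 3.75 mmol/L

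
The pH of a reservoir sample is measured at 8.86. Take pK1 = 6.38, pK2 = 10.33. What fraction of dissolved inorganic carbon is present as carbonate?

α₂ = 1 / (1 + [H⁺]/K2 + [H⁺]²/(K1K2)) = 1 / (1 + 10^+1.47 + 10^-1.01)
   = 1 / (1 + 29.512 + 0.097724) = 1/30.610 = 0.03267

α₂ = 0.0327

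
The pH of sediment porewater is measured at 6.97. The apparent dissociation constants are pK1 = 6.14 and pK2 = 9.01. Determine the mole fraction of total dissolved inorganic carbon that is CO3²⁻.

α₂ = 0.00788

α₂ = 1 / (1 + [H⁺]/K2 + [H⁺]²/(K1K2)) = 1 / (1 + 10^+2.04 + 10^+1.21)
   = 1 / (1 + 109.65 + 16.218) = 1/126.87 = 0.007882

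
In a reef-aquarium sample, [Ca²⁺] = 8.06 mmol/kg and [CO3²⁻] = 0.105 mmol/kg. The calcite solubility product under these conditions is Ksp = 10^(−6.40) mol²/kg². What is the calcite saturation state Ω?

Ksp = 10^(−6.40) = 3.981×10^-7
Ω = [Ca²⁺][CO3²⁻]/Ksp = (8.06×10^-3)(0.105×10^-3) / 3.981×10^-7 = 2.13

Ω = 2.13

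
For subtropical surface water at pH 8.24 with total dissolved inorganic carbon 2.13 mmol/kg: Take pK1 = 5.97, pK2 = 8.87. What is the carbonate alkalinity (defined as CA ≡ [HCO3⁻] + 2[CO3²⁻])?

CA = 2.52 mmol/kg

CA = [HCO3⁻] + 2[CO3²⁻] = (α₁ + 2α₂)·DIC
At pH 8.24: [H⁺]/K1 = 10^-2.27 = 0.0053703, K2/[H⁺] = 10^-0.63 = 0.23442
α₁ = 1/(1 + 0.0053703 + 0.23442) = 1/1.2398 = 0.8066; α₂ = α₁·K2/[H⁺] = 0.1891
α₁ + 2α₂ = 1.1848
CA = 1.1848 × 2.13 = 2.52 mmol/kg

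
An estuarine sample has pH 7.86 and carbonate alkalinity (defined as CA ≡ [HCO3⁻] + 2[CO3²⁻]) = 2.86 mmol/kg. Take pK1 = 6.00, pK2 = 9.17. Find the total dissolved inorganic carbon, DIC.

CA = [HCO3⁻] + 2[CO3²⁻] = (α₁ + 2α₂)·DIC
At pH 7.86: [H⁺]/K1 = 10^-1.86 = 0.013804, K2/[H⁺] = 10^-1.31 = 0.048978
α₁ = 1/(1 + 0.013804 + 0.048978) = 1/1.0628 = 0.9409; α₂ = α₁·K2/[H⁺] = 0.04608
α₁ + 2α₂ = 1.0331
DIC = CA / (α₁ + 2α₂) = 2.86 / 1.0331 = 2.77 mmol/kg

DIC = 2.77 mmol/kg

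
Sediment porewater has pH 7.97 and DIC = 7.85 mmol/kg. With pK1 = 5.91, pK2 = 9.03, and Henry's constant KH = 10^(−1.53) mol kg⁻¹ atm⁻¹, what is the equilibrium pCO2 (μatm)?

α₀ = 1 / (1 + K1/[H⁺] + K1K2/[H⁺]²) = 1 / (1 + 10^+2.06 + 10^+1.00)
   = 1 / (1 + 114.82 + 10.000) = 1/125.82 = 0.007948
[CO2*] = α₀ × DIC = 0.007948 × 7.85 = 0.06239 mmol/kg
pCO2 = [CO2*]/KH = 6.239×10^-5 / 2.951×10^-2 = 2110 μatm

pCO2 = 2110 μatm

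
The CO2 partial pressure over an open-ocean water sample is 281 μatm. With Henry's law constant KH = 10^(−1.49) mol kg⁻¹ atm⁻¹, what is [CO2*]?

[CO2*] = 9.09 μmol/kg

KH = 10^(−1.49) = 3.236×10^-2 mol kg⁻¹ atm⁻¹
[CO2*] = KH · pCO2 = 3.236×10^-2 × 281×10^-6 atm = 9.09×10^-6 mol/kg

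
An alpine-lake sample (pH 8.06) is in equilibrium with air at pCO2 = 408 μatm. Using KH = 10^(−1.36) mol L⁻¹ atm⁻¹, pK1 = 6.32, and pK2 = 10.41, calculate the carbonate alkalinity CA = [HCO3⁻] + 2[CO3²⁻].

CA = 0.987 mmol/L

[CO2*] = KH · pCO2 = 10^(−1.36) × 408×10^-6 = 1.781×10^-5 mol/L
α₀ = 1/(1 + K1/[H⁺] + K1K2/[H⁺]²) = 1/(1 + 10^+1.74 + 10^-0.61) = 0.01779
DIC = [CO2*]/α₀ = 1.781×10^-5 / 0.01779 = 1.001 mmol/L
CA = (α₁ + 2α₂)·DIC = (0.9778 + 2×0.004368) × 1.001 = 0.987 mmol/L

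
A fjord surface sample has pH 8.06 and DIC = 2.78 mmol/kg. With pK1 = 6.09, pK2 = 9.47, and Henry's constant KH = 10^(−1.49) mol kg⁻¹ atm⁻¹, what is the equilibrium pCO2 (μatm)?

α₀ = 1 / (1 + K1/[H⁺] + K1K2/[H⁺]²) = 1 / (1 + 10^+1.97 + 10^+0.56)
   = 1 / (1 + 93.325 + 3.6308) = 1/97.956 = 0.01021
[CO2*] = α₀ × DIC = 0.01021 × 2.78 = 0.02838 mmol/kg
pCO2 = [CO2*]/KH = 2.838×10^-5 / 3.236×10^-2 = 877 μatm

pCO2 = 877 μatm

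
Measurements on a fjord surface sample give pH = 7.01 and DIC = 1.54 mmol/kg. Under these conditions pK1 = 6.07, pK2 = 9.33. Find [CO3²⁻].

[CO3²⁻] = 6.58 μmol/kg

α₂ = 1 / (1 + [H⁺]/K2 + [H⁺]²/(K1K2)) = 1 / (1 + 10^+2.32 + 10^+1.38)
   = 1 / (1 + 208.93 + 23.988) = 1/233.92 = 0.004275
[CO3²⁻] = α₂ × DIC = 0.004275 × 1.54 = 0.00658 mmol/kg = 6.58 μmol/kg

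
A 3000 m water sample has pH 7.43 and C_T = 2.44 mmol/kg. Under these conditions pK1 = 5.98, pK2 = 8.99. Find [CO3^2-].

[CO3²⁻] = 0.0632 mmol/kg

α₂ = 1 / (1 + [H⁺]/K2 + [H⁺]²/(K1K2)) = 1 / (1 + 10^+1.56 + 10^+0.11)
   = 1 / (1 + 36.308 + 1.2882) = 1/38.596 = 0.02591
[CO3²⁻] = α₂ × DIC = 0.02591 × 2.44 = 0.0632 mmol/kg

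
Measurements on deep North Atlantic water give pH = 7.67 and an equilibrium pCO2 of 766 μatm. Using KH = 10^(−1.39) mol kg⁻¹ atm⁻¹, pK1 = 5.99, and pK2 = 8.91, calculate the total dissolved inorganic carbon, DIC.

DIC = 1.61 mmol/kg

[CO2*] = KH · pCO2 = 10^(−1.39) × 766×10^-6 = 3.121×10^-5 mol/kg
α₀ = 1/(1 + K1/[H⁺] + K1K2/[H⁺]²) = 1/(1 + 10^+1.68 + 10^+0.44) = 0.01937
DIC = [CO2*]/α₀ = 3.121×10^-5 / 0.01937 = 1.61 mmol/kg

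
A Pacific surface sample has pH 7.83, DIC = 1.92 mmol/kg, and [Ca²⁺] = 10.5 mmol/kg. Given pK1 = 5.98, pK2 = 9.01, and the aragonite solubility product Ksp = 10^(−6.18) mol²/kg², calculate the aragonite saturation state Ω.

α₂ = 1 / (1 + [H⁺]/K2 + [H⁺]²/(K1K2)) = 1 / (1 + 10^+1.18 + 10^-0.67)
   = 1 / (1 + 15.136 + 0.21380) = 1/16.349 = 0.06116
[CO3²⁻] = α₂ × DIC = 0.06116 × 1.92 = 0.1174 mmol/kg
Ksp = 10^(−6.18) = 6.607×10^-7
Ω = [Ca²⁺][CO3²⁻]/Ksp = (10.5×10^-3)(1.174×10^-4) / 6.607×10^-7 = 1.87

Ω = 1.87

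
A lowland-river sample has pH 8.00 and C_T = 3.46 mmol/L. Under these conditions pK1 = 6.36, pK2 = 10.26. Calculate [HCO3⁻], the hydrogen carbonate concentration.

α₁ = 1 / (1 + [H⁺]/K1 + K2/[H⁺]) = 1 / (1 + 10^-1.64 + 10^-2.26)
   = 1 / (1 + 0.022909 + 0.0054954) = 1/1.0284 = 0.9724
[HCO3⁻] = α₁ × DIC = 0.9724 × 3.46 = 3.36 mmol/L

[HCO3⁻] = 3.36 mmol/L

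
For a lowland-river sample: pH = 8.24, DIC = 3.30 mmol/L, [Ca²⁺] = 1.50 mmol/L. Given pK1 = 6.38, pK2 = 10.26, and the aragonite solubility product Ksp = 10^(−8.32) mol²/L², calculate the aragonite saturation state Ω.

α₂ = 1 / (1 + [H⁺]/K2 + [H⁺]²/(K1K2)) = 1 / (1 + 10^+2.02 + 10^+0.16)
   = 1 / (1 + 104.71 + 1.4454) = 1/107.16 = 0.009332
[CO3²⁻] = α₂ × DIC = 0.009332 × 3.30 = 0.03080 mmol/L
Ksp = 10^(−8.32) = 4.786×10^-9
Ω = [Ca²⁺][CO3²⁻]/Ksp = (1.50×10^-3)(3.080×10^-5) / 4.786×10^-9 = 9.65

Ω = 9.65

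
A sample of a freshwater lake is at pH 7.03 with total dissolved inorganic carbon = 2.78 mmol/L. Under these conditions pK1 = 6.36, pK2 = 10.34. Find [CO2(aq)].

[CO2*] = 0.489 mmol/L

α₀ = 1 / (1 + K1/[H⁺] + K1K2/[H⁺]²) = 1 / (1 + 10^+0.67 + 10^-2.64)
   = 1 / (1 + 4.6774 + 0.0022909) = 1/5.6796 = 0.1761
[CO2*] = α₀ × DIC = 0.1761 × 2.78 = 0.489 mmol/L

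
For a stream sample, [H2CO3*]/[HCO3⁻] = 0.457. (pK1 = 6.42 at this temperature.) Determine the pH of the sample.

From K1 = [H⁺][HCO3⁻]/[H2CO3*]:  pH = pK1 − log₁₀([H2CO3*]/[HCO3⁻])
log₁₀(0.457) = -0.340
pH = 6.42 − (-0.340) = 6.76

pH = 6.76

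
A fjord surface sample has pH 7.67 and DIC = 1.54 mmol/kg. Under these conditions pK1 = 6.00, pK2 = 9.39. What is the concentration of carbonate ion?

[CO3²⁻] = 0.0282 mmol/kg

α₂ = 1 / (1 + [H⁺]/K2 + [H⁺]²/(K1K2)) = 1 / (1 + 10^+1.72 + 10^+0.05)
   = 1 / (1 + 52.481 + 1.1220) = 1/54.603 = 0.01831
[CO3²⁻] = α₂ × DIC = 0.01831 × 1.54 = 0.0282 mmol/kg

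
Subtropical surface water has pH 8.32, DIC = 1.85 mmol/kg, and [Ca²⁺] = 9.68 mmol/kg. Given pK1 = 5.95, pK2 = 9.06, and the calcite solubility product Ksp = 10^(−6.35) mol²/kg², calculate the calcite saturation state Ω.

Ω = 6.15

α₂ = 1 / (1 + [H⁺]/K2 + [H⁺]²/(K1K2)) = 1 / (1 + 10^+0.74 + 10^-1.63)
   = 1 / (1 + 5.4954 + 0.023442) = 1/6.5189 = 0.1534
[CO3²⁻] = α₂ × DIC = 0.1534 × 1.85 = 0.2838 mmol/kg
Ksp = 10^(−6.35) = 4.467×10^-7
Ω = [Ca²⁺][CO3²⁻]/Ksp = (9.68×10^-3)(2.838×10^-4) / 4.467×10^-7 = 6.15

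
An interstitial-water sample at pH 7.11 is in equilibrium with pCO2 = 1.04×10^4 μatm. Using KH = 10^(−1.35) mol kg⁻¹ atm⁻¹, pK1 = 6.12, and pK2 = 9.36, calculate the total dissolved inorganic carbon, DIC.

[CO2*] = KH · pCO2 = 10^(−1.35) × 1.04×10^4×10^-6 = 4.646×10^-4 mol/kg
α₀ = 1/(1 + K1/[H⁺] + K1K2/[H⁺]²) = 1/(1 + 10^+0.99 + 10^-1.26) = 0.09236
DIC = [CO2*]/α₀ = 4.646×10^-4 / 0.09236 = 5.03 mmol/kg

DIC = 5.03 mmol/kg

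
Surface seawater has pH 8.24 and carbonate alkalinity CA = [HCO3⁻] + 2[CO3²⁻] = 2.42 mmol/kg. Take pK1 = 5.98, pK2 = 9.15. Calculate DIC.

DIC = 2.19 mmol/kg

CA = [HCO3⁻] + 2[CO3²⁻] = (α₁ + 2α₂)·DIC
At pH 8.24: [H⁺]/K1 = 10^-2.26 = 0.0054954, K2/[H⁺] = 10^-0.91 = 0.12303
α₁ = 1/(1 + 0.0054954 + 0.12303) = 1/1.1285 = 0.8861; α₂ = α₁·K2/[H⁺] = 0.1090
α₁ + 2α₂ = 1.1041
DIC = CA / (α₁ + 2α₂) = 2.42 / 1.1041 = 2.19 mmol/kg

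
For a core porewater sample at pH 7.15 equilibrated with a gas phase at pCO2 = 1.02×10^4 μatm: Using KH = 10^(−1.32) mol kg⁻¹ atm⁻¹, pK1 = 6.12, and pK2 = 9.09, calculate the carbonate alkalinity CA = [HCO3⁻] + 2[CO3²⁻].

[CO2*] = KH · pCO2 = 10^(−1.32) × 1.02×10^4×10^-6 = 4.882×10^-4 mol/kg
α₀ = 1/(1 + K1/[H⁺] + K1K2/[H⁺]²) = 1/(1 + 10^+1.03 + 10^-0.91) = 0.08447
DIC = [CO2*]/α₀ = 4.882×10^-4 / 0.08447 = 5.779 mmol/kg
CA = (α₁ + 2α₂)·DIC = (0.9051 + 2×0.01039) × 5.779 = 5.35 mmol/kg

CA = 5.35 mmol/kg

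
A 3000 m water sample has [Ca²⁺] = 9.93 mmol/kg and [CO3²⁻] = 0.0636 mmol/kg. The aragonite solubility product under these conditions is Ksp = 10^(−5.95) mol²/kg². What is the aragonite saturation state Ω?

Ksp = 10^(−5.95) = 1.122×10^-6
Ω = [Ca²⁺][CO3²⁻]/Ksp = (9.93×10^-3)(0.0636×10^-3) / 1.122×10^-6 = 0.563

Ω = 0.563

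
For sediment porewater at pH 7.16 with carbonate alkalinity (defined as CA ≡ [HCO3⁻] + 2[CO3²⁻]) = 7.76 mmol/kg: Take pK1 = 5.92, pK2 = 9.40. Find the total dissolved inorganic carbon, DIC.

CA = [HCO3⁻] + 2[CO3²⁻] = (α₁ + 2α₂)·DIC
At pH 7.16: [H⁺]/K1 = 10^-1.24 = 0.057544, K2/[H⁺] = 10^-2.24 = 0.0057544
α₁ = 1/(1 + 0.057544 + 0.0057544) = 1/1.0633 = 0.9405; α₂ = α₁·K2/[H⁺] = 0.005412
α₁ + 2α₂ = 0.9513
DIC = CA / (α₁ + 2α₂) = 7.76 / 0.9513 = 8.16 mmol/kg

DIC = 8.16 mmol/kg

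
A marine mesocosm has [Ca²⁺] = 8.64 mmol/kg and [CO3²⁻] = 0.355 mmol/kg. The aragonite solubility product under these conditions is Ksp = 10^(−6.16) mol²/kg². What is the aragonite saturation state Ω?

Ω = 4.43

Ksp = 10^(−6.16) = 6.918×10^-7
Ω = [Ca²⁺][CO3²⁻]/Ksp = (8.64×10^-3)(0.355×10^-3) / 6.918×10^-7 = 4.43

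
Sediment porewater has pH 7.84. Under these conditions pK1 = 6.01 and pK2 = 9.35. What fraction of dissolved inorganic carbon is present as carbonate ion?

α₂ = 1 / (1 + [H⁺]/K2 + [H⁺]²/(K1K2)) = 1 / (1 + 10^+1.51 + 10^-0.32)
   = 1 / (1 + 32.359 + 0.47863) = 1/33.838 = 0.02955

α₂ = 0.0296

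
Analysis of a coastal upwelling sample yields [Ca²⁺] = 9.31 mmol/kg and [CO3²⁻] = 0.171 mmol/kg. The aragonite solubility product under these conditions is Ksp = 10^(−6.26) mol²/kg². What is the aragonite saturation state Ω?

Ω = 2.90

Ksp = 10^(−6.26) = 5.495×10^-7
Ω = [Ca²⁺][CO3²⁻]/Ksp = (9.31×10^-3)(0.171×10^-3) / 5.495×10^-7 = 2.90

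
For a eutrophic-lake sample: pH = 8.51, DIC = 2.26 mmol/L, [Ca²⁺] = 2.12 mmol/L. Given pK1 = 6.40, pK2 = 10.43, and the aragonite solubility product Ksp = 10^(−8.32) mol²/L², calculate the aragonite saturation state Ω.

α₂ = 1 / (1 + [H⁺]/K2 + [H⁺]²/(K1K2)) = 1 / (1 + 10^+1.92 + 10^-0.19)
   = 1 / (1 + 83.176 + 0.64565) = 1/84.822 = 0.01179
[CO3²⁻] = α₂ × DIC = 0.01179 × 2.26 = 0.02664 mmol/L
Ksp = 10^(−8.32) = 4.786×10^-9
Ω = [Ca²⁺][CO3²⁻]/Ksp = (2.12×10^-3)(2.664×10^-5) / 4.786×10^-9 = 11.8

Ω = 11.8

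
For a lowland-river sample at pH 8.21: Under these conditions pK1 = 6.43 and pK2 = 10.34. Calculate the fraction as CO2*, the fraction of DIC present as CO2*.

α₀ = 1 / (1 + K1/[H⁺] + K1K2/[H⁺]²) = 1 / (1 + 10^+1.78 + 10^-0.35)
   = 1 / (1 + 60.256 + 0.44668) = 1/61.703 = 0.01621

α₀ = 0.0162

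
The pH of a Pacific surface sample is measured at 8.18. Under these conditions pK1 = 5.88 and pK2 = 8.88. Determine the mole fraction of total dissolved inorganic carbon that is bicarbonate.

α₁ = 1 / (1 + [H⁺]/K1 + K2/[H⁺]) = 1 / (1 + 10^-2.30 + 10^-0.70)
   = 1 / (1 + 0.0050119 + 0.19953) = 1/1.2045 = 0.8302

α₁ = 0.830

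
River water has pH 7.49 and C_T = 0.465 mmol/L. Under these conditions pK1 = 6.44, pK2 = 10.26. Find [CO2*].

[CO2*] = 0.0380 mmol/L

α₀ = 1 / (1 + K1/[H⁺] + K1K2/[H⁺]²) = 1 / (1 + 10^+1.05 + 10^-1.72)
   = 1 / (1 + 11.220 + 0.019055) = 1/12.239 = 0.08170
[CO2*] = α₀ × DIC = 0.08170 × 0.465 = 0.0380 mmol/L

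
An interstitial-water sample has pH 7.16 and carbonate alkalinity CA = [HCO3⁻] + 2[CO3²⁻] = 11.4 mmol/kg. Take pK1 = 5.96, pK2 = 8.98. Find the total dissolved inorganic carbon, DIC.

DIC = 11.9 mmol/kg

CA = [HCO3⁻] + 2[CO3²⁻] = (α₁ + 2α₂)·DIC
At pH 7.16: [H⁺]/K1 = 10^-1.20 = 0.063096, K2/[H⁺] = 10^-1.82 = 0.015136
α₁ = 1/(1 + 0.063096 + 0.015136) = 1/1.0782 = 0.9274; α₂ = α₁·K2/[H⁺] = 0.01404
α₁ + 2α₂ = 0.9555
DIC = CA / (α₁ + 2α₂) = 11.4 / 0.9555 = 11.9 mmol/kg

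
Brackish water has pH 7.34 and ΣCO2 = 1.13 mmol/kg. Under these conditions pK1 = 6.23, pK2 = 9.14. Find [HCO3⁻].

[HCO3⁻] = 1.03 mmol/kg

α₁ = 1 / (1 + [H⁺]/K1 + K2/[H⁺]) = 1 / (1 + 10^-1.11 + 10^-1.80)
   = 1 / (1 + 0.077625 + 0.015849) = 1/1.0935 = 0.9145
[HCO3⁻] = α₁ × DIC = 0.9145 × 1.13 = 1.03 mmol/kg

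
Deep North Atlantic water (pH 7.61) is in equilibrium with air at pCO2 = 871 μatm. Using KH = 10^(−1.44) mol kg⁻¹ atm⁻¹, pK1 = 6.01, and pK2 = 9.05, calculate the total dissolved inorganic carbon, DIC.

DIC = 1.34 mmol/kg

[CO2*] = KH · pCO2 = 10^(−1.44) × 871×10^-6 = 3.162×10^-5 mol/kg
α₀ = 1/(1 + K1/[H⁺] + K1K2/[H⁺]²) = 1/(1 + 10^+1.60 + 10^+0.16) = 0.02367
DIC = [CO2*]/α₀ = 3.162×10^-5 / 0.02367 = 1.34 mmol/kg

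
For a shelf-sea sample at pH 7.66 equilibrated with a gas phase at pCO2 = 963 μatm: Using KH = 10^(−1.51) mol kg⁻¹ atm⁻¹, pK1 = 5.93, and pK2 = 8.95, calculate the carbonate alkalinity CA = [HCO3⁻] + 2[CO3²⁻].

[CO2*] = KH · pCO2 = 10^(−1.51) × 963×10^-6 = 2.976×10^-5 mol/kg
α₀ = 1/(1 + K1/[H⁺] + K1K2/[H⁺]²) = 1/(1 + 10^+1.73 + 10^+0.44) = 0.01740
DIC = [CO2*]/α₀ = 2.976×10^-5 / 0.01740 = 1.710 mmol/kg
CA = (α₁ + 2α₂)·DIC = (0.9347 + 2×0.04794) × 1.710 = 1.76 mmol/kg

CA = 1.76 mmol/kg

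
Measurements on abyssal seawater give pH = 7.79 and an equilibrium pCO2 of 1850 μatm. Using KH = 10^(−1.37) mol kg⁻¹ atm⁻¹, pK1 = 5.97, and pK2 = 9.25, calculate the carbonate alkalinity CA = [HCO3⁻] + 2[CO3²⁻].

[CO2*] = KH · pCO2 = 10^(−1.37) × 1850×10^-6 = 7.892×10^-5 mol/kg
α₀ = 1/(1 + K1/[H⁺] + K1K2/[H⁺]²) = 1/(1 + 10^+1.82 + 10^+0.36) = 0.01442
DIC = [CO2*]/α₀ = 7.892×10^-5 / 0.01442 = 5.474 mmol/kg
CA = (α₁ + 2α₂)·DIC = (0.9526 + 2×0.03303) × 5.474 = 5.58 mmol/kg

CA = 5.58 mmol/kg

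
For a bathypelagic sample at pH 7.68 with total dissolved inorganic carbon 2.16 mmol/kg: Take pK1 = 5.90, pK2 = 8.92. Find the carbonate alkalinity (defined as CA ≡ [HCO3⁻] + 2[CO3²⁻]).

CA = [HCO3⁻] + 2[CO3²⁻] = (α₁ + 2α₂)·DIC
At pH 7.68: [H⁺]/K1 = 10^-1.78 = 0.016596, K2/[H⁺] = 10^-1.24 = 0.057544
α₁ = 1/(1 + 0.016596 + 0.057544) = 1/1.0741 = 0.9310; α₂ = α₁·K2/[H⁺] = 0.05357
α₁ + 2α₂ = 1.0381
CA = 1.0381 × 2.16 = 2.24 mmol/kg

CA = 2.24 mmol/kg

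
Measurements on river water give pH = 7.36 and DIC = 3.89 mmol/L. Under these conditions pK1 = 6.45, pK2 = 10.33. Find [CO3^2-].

α₂ = 1 / (1 + [H⁺]/K2 + [H⁺]²/(K1K2)) = 1 / (1 + 10^+2.97 + 10^+2.06)
   = 1 / (1 + 933.25 + 114.82) = 1/1049.1 = 0.0009532
[CO3²⁻] = α₂ × DIC = 0.0009532 × 3.89 = 0.00371 mmol/L = 3.71 μmol/L

[CO3²⁻] = 3.71 μmol/L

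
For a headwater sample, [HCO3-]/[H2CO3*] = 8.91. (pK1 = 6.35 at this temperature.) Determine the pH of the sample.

From K1 = [H⁺][HCO3-]/[H2CO3*]:  pH = pK1 + log₁₀([HCO3-]/[H2CO3*])
log₁₀(8.91) = +0.950
pH = 6.35 + (+0.950) = 7.30

pH = 7.30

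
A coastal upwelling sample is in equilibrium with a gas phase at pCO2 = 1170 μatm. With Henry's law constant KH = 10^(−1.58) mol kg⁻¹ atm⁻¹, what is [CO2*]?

[CO2*] = 30.8 μmol/kg

KH = 10^(−1.58) = 2.630×10^-2 mol kg⁻¹ atm⁻¹
[CO2*] = KH · pCO2 = 2.630×10^-2 × 1170×10^-6 atm = 3.08×10^-5 mol/kg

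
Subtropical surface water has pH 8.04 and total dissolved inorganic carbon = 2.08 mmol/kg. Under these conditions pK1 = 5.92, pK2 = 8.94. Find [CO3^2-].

[CO3²⁻] = 0.231 mmol/kg

α₂ = 1 / (1 + [H⁺]/K2 + [H⁺]²/(K1K2)) = 1 / (1 + 10^+0.90 + 10^-1.22)
   = 1 / (1 + 7.9433 + 0.060256) = 1/9.0035 = 0.1111
[CO3²⁻] = α₂ × DIC = 0.1111 × 2.08 = 0.231 mmol/kg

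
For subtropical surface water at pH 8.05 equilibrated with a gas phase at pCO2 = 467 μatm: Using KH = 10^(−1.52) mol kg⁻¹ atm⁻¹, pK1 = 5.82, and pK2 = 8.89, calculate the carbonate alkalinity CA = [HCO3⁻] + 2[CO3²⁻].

CA = 3.09 mmol/kg

[CO2*] = KH · pCO2 = 10^(−1.52) × 467×10^-6 = 1.410×10^-5 mol/kg
α₀ = 1/(1 + K1/[H⁺] + K1K2/[H⁺]²) = 1/(1 + 10^+2.23 + 10^+1.39) = 0.005118
DIC = [CO2*]/α₀ = 1.410×10^-5 / 0.005118 = 2.755 mmol/kg
CA = (α₁ + 2α₂)·DIC = (0.8692 + 2×0.1256) × 2.755 = 3.09 mmol/kg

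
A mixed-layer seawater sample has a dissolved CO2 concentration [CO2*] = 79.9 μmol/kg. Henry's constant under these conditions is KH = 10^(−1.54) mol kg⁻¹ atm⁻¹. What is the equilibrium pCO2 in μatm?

pCO2 = 2770 μatm

KH = 10^(−1.54) = 2.884×10^-2 mol kg⁻¹ atm⁻¹
pCO2 = [CO2*]/KH = 79.9×10^-6 / 2.884×10^-2 = 2.77×10^-3 atm = 2770 μatm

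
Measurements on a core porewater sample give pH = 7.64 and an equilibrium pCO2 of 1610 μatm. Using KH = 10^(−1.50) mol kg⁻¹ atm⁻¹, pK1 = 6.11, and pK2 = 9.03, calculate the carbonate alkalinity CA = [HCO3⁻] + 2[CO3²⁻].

[CO2*] = KH · pCO2 = 10^(−1.50) × 1610×10^-6 = 5.091×10^-5 mol/kg
α₀ = 1/(1 + K1/[H⁺] + K1K2/[H⁺]²) = 1/(1 + 10^+1.53 + 10^+0.14) = 0.02757
DIC = [CO2*]/α₀ = 5.091×10^-5 / 0.02757 = 1.846 mmol/kg
CA = (α₁ + 2α₂)·DIC = (0.9344 + 2×0.03806) × 1.846 = 1.87 mmol/kg

CA = 1.87 mmol/kg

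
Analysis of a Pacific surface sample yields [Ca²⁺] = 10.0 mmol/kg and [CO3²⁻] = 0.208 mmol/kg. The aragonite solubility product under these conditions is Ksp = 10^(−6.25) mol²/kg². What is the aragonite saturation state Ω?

Ksp = 10^(−6.25) = 5.623×10^-7
Ω = [Ca²⁺][CO3²⁻]/Ksp = (10.0×10^-3)(0.208×10^-3) / 5.623×10^-7 = 3.70

Ω = 3.70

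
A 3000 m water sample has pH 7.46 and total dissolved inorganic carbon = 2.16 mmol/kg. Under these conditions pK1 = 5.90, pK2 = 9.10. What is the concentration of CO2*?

α₀ = 1 / (1 + K1/[H⁺] + K1K2/[H⁺]²) = 1 / (1 + 10^+1.56 + 10^-0.08)
   = 1 / (1 + 36.308 + 0.83176) = 1/38.140 = 0.02622
[CO2*] = α₀ × DIC = 0.02622 × 2.16 = 0.0566 mmol/kg

[CO2*] = 0.0566 mmol/kg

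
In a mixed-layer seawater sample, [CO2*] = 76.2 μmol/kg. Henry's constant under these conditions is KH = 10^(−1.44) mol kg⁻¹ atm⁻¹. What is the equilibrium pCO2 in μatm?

pCO2 = 2100 μatm

KH = 10^(−1.44) = 3.631×10^-2 mol kg⁻¹ atm⁻¹
pCO2 = [CO2*]/KH = 76.2×10^-6 / 3.631×10^-2 = 2.10×10^-3 atm = 2100 μatm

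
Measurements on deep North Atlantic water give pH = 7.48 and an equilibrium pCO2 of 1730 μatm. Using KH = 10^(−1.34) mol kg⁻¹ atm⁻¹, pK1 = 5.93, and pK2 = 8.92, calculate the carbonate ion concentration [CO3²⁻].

[CO3²⁻] = 0.102 mmol/kg

[CO2*] = KH · pCO2 = 10^(−1.34) × 1730×10^-6 = 7.908×10^-5 mol/kg
α₀ = 1/(1 + K1/[H⁺] + K1K2/[H⁺]²) = 1/(1 + 10^+1.55 + 10^+0.11) = 0.02648
DIC = [CO2*]/α₀ = 7.908×10^-5 / 0.02648 = 2.987 mmol/kg
[CO3²⁻] = α₂·DIC; α₂ = 0.03411, so [CO3²⁻] = 0.03411 × 2.987 = 0.102 mmol/kg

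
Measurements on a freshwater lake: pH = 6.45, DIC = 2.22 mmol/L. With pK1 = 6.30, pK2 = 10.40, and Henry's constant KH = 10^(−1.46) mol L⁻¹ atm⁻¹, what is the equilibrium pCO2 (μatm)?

α₀ = 1 / (1 + K1/[H⁺] + K1K2/[H⁺]²) = 1 / (1 + 10^+0.15 + 10^-3.80)
   = 1 / (1 + 1.4125 + 0.00015849) = 1/2.4127 = 0.4145
[CO2*] = α₀ × DIC = 0.4145 × 2.22 = 0.9201 mmol/L
pCO2 = [CO2*]/KH = 9.201×10^-4 / 3.467×10^-2 = 2.65×10^4 μatm

pCO2 = 2.65×10^4 μatm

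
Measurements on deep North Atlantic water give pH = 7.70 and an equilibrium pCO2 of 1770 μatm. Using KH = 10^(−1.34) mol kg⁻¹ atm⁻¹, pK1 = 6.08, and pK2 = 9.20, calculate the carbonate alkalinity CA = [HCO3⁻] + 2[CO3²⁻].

CA = 3.59 mmol/kg

[CO2*] = KH · pCO2 = 10^(−1.34) × 1770×10^-6 = 8.090×10^-5 mol/kg
α₀ = 1/(1 + K1/[H⁺] + K1K2/[H⁺]²) = 1/(1 + 10^+1.62 + 10^+0.12) = 0.02272
DIC = [CO2*]/α₀ = 8.090×10^-5 / 0.02272 = 3.560 mmol/kg
CA = (α₁ + 2α₂)·DIC = (0.9473 + 2×0.02996) × 3.560 = 3.59 mmol/kg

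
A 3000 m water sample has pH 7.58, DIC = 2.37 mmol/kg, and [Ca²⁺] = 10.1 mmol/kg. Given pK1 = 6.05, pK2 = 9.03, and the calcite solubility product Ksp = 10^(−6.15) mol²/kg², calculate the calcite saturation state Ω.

α₂ = 1 / (1 + [H⁺]/K2 + [H⁺]²/(K1K2)) = 1 / (1 + 10^+1.45 + 10^-0.08)
   = 1 / (1 + 28.184 + 0.83176) = 1/30.016 = 0.03332
[CO3²⁻] = α₂ × DIC = 0.03332 × 2.37 = 0.07896 mmol/kg
Ksp = 10^(−6.15) = 7.079×10^-7
Ω = [Ca²⁺][CO3²⁻]/Ksp = (10.1×10^-3)(7.896×10^-5) / 7.079×10^-7 = 1.13

Ω = 1.13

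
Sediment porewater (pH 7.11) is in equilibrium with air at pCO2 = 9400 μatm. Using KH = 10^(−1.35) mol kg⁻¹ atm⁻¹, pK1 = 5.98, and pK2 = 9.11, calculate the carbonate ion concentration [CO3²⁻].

[CO3²⁻] = 0.0566 mmol/kg

[CO2*] = KH · pCO2 = 10^(−1.35) × 9400×10^-6 = 4.199×10^-4 mol/kg
α₀ = 1/(1 + K1/[H⁺] + K1K2/[H⁺]²) = 1/(1 + 10^+1.13 + 10^-0.87) = 0.06838
DIC = [CO2*]/α₀ = 4.199×10^-4 / 0.06838 = 6.141 mmol/kg
[CO3²⁻] = α₂·DIC; α₂ = 0.009224, so [CO3²⁻] = 0.009224 × 6.141 = 0.0566 mmol/kg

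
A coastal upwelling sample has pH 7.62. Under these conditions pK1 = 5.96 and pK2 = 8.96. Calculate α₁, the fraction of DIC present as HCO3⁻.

α₁ = 0.937

α₁ = 1 / (1 + [H⁺]/K1 + K2/[H⁺]) = 1 / (1 + 10^-1.66 + 10^-1.34)
   = 1 / (1 + 0.021878 + 0.045709) = 1/1.0676 = 0.9367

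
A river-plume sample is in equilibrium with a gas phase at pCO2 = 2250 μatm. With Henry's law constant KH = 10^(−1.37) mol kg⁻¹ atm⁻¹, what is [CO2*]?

KH = 10^(−1.37) = 4.266×10^-2 mol kg⁻¹ atm⁻¹
[CO2*] = KH · pCO2 = 4.266×10^-2 × 2250×10^-6 atm = 9.60×10^-5 mol/kg

[CO2*] = 96.0 μmol/kg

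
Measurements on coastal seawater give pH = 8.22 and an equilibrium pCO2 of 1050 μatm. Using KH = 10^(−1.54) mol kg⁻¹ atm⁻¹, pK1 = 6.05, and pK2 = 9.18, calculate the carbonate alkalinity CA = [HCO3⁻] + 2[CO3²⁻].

CA = 5.46 mmol/kg

[CO2*] = KH · pCO2 = 10^(−1.54) × 1050×10^-6 = 3.028×10^-5 mol/kg
α₀ = 1/(1 + K1/[H⁺] + K1K2/[H⁺]²) = 1/(1 + 10^+2.17 + 10^+1.21) = 0.006056
DIC = [CO2*]/α₀ = 3.028×10^-5 / 0.006056 = 5.000 mmol/kg
CA = (α₁ + 2α₂)·DIC = (0.8957 + 2×0.09821) × 5.000 = 5.46 mmol/kg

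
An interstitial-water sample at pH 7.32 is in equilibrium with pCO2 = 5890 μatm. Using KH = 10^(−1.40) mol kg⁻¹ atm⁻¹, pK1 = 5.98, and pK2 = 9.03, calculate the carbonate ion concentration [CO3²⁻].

[CO3²⁻] = 0.100 mmol/kg

[CO2*] = KH · pCO2 = 10^(−1.40) × 5890×10^-6 = 2.345×10^-4 mol/kg
α₀ = 1/(1 + K1/[H⁺] + K1K2/[H⁺]²) = 1/(1 + 10^+1.34 + 10^-0.37) = 0.04291
DIC = [CO2*]/α₀ = 2.345×10^-4 / 0.04291 = 5.464 mmol/kg
[CO3²⁻] = α₂·DIC; α₂ = 0.01830, so [CO3²⁻] = 0.01830 × 5.464 = 0.100 mmol/kg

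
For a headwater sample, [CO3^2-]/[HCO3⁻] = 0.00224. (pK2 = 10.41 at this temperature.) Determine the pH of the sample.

pH = 7.76

From K2 = [H⁺][CO3^2-]/[HCO3⁻]:  pH = pK2 + log₁₀([CO3^2-]/[HCO3⁻])
log₁₀(0.00224) = -2.650
pH = 10.41 + (-2.650) = 7.76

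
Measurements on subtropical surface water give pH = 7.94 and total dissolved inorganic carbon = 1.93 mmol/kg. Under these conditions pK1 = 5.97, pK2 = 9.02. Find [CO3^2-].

α₂ = 1 / (1 + [H⁺]/K2 + [H⁺]²/(K1K2)) = 1 / (1 + 10^+1.08 + 10^-0.89)
   = 1 / (1 + 12.023 + 0.12882) = 1/13.151 = 0.07604
[CO3²⁻] = α₂ × DIC = 0.07604 × 1.93 = 0.147 mmol/kg

[CO3²⁻] = 0.147 mmol/kg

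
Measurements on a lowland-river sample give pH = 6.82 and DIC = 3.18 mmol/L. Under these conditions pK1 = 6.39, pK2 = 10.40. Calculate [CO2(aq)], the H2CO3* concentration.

[CO2*] = 0.861 mmol/L

α₀ = 1 / (1 + K1/[H⁺] + K1K2/[H⁺]²) = 1 / (1 + 10^+0.43 + 10^-3.15)
   = 1 / (1 + 2.6915 + 0.00070795) = 1/3.6922 = 0.2708
[CO2*] = α₀ × DIC = 0.2708 × 3.18 = 0.861 mmol/L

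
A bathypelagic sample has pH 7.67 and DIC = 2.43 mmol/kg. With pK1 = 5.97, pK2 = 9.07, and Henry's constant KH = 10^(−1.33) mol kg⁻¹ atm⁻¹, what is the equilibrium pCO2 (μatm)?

α₀ = 1 / (1 + K1/[H⁺] + K1K2/[H⁺]²) = 1 / (1 + 10^+1.70 + 10^+0.30)
   = 1 / (1 + 50.119 + 1.9953) = 1/53.114 = 0.01883
[CO2*] = α₀ × DIC = 0.01883 × 2.43 = 0.04575 mmol/kg
pCO2 = [CO2*]/KH = 4.575×10^-5 / 4.677×10^-2 = 978 μatm

pCO2 = 978 μatm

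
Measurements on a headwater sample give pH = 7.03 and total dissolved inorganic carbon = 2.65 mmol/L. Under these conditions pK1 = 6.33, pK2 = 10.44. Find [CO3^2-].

[CO3²⁻] = 0.859 μmol/L

α₂ = 1 / (1 + [H⁺]/K2 + [H⁺]²/(K1K2)) = 1 / (1 + 10^+3.41 + 10^+2.71)
   = 1 / (1 + 2570.4 + 512.86) = 1/3084.3 = 0.0003242
[CO3²⁻] = α₂ × DIC = 0.0003242 × 2.65 = 0.000859 mmol/L = 0.859 μmol/L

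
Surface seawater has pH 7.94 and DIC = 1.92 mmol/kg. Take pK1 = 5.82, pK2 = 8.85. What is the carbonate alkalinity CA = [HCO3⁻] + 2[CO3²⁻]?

CA = [HCO3⁻] + 2[CO3²⁻] = (α₁ + 2α₂)·DIC
At pH 7.94: [H⁺]/K1 = 10^-2.12 = 0.0075858, K2/[H⁺] = 10^-0.91 = 0.12303
α₁ = 1/(1 + 0.0075858 + 0.12303) = 1/1.1306 = 0.8845; α₂ = α₁·K2/[H⁺] = 0.1088
α₁ + 2α₂ = 1.1021
CA = 1.1021 × 1.92 = 2.12 mmol/kg

CA = 2.12 mmol/kg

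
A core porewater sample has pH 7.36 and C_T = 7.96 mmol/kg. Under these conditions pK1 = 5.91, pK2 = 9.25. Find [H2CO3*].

[CO2*] = 0.269 mmol/kg

α₀ = 1 / (1 + K1/[H⁺] + K1K2/[H⁺]²) = 1 / (1 + 10^+1.45 + 10^-0.44)
   = 1 / (1 + 28.184 + 0.36308) = 1/29.547 = 0.03384
[CO2*] = α₀ × DIC = 0.03384 × 7.96 = 0.269 mmol/kg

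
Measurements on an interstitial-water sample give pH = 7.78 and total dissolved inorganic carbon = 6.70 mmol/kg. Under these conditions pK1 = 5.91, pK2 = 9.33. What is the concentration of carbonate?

[CO3²⁻] = 0.181 mmol/kg

α₂ = 1 / (1 + [H⁺]/K2 + [H⁺]²/(K1K2)) = 1 / (1 + 10^+1.55 + 10^-0.32)
   = 1 / (1 + 35.481 + 0.47863) = 1/36.960 = 0.02706
[CO3²⁻] = α₂ × DIC = 0.02706 × 6.70 = 0.181 mmol/kg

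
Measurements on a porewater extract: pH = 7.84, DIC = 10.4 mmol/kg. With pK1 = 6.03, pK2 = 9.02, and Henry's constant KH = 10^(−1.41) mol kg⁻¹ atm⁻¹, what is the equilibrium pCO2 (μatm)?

α₀ = 1 / (1 + K1/[H⁺] + K1K2/[H⁺]²) = 1 / (1 + 10^+1.81 + 10^+0.63)
   = 1 / (1 + 64.565 + 4.2658) = 1/69.831 = 0.01432
[CO2*] = α₀ × DIC = 0.01432 × 10.4 = 0.1489 mmol/kg
pCO2 = [CO2*]/KH = 1.489×10^-4 / 3.890×10^-2 = 3830 μatm

pCO2 = 3830 μatm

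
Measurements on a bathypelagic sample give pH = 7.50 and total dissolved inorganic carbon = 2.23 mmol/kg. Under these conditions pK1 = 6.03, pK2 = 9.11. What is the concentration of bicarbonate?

α₁ = 1 / (1 + [H⁺]/K1 + K2/[H⁺]) = 1 / (1 + 10^-1.47 + 10^-1.61)
   = 1 / (1 + 0.033884 + 0.024547) = 1/1.0584 = 0.9448
[HCO3⁻] = α₁ × DIC = 0.9448 × 2.23 = 2.11 mmol/kg

[HCO3⁻] = 2.11 mmol/kg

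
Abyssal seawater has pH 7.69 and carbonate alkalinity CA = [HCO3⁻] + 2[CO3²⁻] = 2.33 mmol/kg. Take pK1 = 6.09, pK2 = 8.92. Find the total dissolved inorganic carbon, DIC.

DIC = 2.26 mmol/kg

CA = [HCO3⁻] + 2[CO3²⁻] = (α₁ + 2α₂)·DIC
At pH 7.69: [H⁺]/K1 = 10^-1.60 = 0.025119, K2/[H⁺] = 10^-1.23 = 0.058884
α₁ = 1/(1 + 0.025119 + 0.058884) = 1/1.0840 = 0.9225; α₂ = α₁·K2/[H⁺] = 0.05432
α₁ + 2α₂ = 1.0311
DIC = CA / (α₁ + 2α₂) = 2.33 / 1.0311 = 2.26 mmol/kg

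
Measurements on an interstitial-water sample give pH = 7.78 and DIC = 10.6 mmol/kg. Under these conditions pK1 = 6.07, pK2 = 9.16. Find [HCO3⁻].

[HCO3⁻] = 9.99 mmol/kg

α₁ = 1 / (1 + [H⁺]/K1 + K2/[H⁺]) = 1 / (1 + 10^-1.71 + 10^-1.38)
   = 1 / (1 + 0.019498 + 0.041687) = 1/1.0612 = 0.9423
[HCO3⁻] = α₁ × DIC = 0.9423 × 10.6 = 9.99 mmol/kg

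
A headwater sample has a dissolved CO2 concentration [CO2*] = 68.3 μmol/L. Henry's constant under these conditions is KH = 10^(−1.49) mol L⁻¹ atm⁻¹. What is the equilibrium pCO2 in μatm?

pCO2 = 2110 μatm

KH = 10^(−1.49) = 3.236×10^-2 mol L⁻¹ atm⁻¹
pCO2 = [CO2*]/KH = 68.3×10^-6 / 3.236×10^-2 = 2.11×10^-3 atm = 2110 μatm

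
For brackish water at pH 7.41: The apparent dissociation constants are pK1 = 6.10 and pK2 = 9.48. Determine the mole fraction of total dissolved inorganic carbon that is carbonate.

α₂ = 1 / (1 + [H⁺]/K2 + [H⁺]²/(K1K2)) = 1 / (1 + 10^+2.07 + 10^+0.76)
   = 1 / (1 + 117.49 + 5.7544) = 1/124.24 = 0.008049

α₂ = 0.00805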